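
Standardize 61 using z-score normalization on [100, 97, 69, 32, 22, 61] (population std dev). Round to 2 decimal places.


Mean = (100 + 97 + 69 + 32 + 22 + 61) / 6 = 63.5
Variance = sum((x_i - mean)^2) / n = 867.5833
Std = sqrt(867.5833) = 29.4548
Z = (x - mean) / std
= (61 - 63.5) / 29.4548
= -2.5 / 29.4548
= -0.08

-0.08


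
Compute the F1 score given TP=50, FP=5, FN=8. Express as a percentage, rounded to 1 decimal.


Precision = TP / (TP + FP) = 50 / 55 = 0.9091
Recall = TP / (TP + FN) = 50 / 58 = 0.8621
F1 = 2 * P * R / (P + R)
= 2 * 0.9091 * 0.8621 / (0.9091 + 0.8621)
= 1.5674 / 1.7712
= 0.885
As percentage: 88.5%

88.5


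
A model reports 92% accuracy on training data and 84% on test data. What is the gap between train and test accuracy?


Gap = train_accuracy - test_accuracy
= 92 - 84
= 8%
This moderate gap may indicate mild overfitting.

8


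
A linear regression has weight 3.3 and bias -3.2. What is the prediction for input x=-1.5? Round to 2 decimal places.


y = 3.3 * -1.5 + (-3.2)
= -4.95 + (-3.2)
= -8.15

-8.15


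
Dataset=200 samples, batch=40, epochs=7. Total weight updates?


Iterations per epoch = 200 / 40 = 5
Total updates = iterations_per_epoch * epochs
= 5 * 7
= 35

35


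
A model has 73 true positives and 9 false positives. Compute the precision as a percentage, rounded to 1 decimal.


Precision = TP / (TP + FP) * 100
= 73 / (73 + 9)
= 73 / 82
= 0.8902
= 89.0%

89.0


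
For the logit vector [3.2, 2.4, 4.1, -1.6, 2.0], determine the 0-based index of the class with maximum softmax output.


Softmax is a monotonic transformation, so it preserves the argmax.
We need to find the index of the maximum logit.
Index 0: 3.2
Index 1: 2.4
Index 2: 4.1
Index 3: -1.6
Index 4: 2.0
Maximum logit = 4.1 at index 2

2


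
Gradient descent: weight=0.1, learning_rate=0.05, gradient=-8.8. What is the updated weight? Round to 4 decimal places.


w_new = w_old - lr * gradient
= 0.1 - 0.05 * -8.8
= 0.1 - (-0.44)
= 0.5400

0.5400


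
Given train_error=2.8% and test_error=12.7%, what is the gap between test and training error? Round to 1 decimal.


Generalization gap = test_error - train_error
= 12.7 - 2.8
= 9.9%
A moderate gap.

9.9


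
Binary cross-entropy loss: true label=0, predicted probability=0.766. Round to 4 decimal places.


For y=0: Loss = -log(1-p)
= -log(1 - 0.766)
= -log(0.234)
= -(-1.4524)
= 1.4524

1.4524


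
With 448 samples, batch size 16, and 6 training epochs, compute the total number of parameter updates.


Iterations per epoch = 448 / 16 = 28
Total updates = iterations_per_epoch * epochs
= 28 * 6
= 168

168


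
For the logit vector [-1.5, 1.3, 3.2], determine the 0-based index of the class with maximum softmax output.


Softmax is a monotonic transformation, so it preserves the argmax.
We need to find the index of the maximum logit.
Index 0: -1.5
Index 1: 1.3
Index 2: 3.2
Maximum logit = 3.2 at index 2

2


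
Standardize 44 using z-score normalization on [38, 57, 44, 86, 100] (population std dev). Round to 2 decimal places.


Mean = (38 + 57 + 44 + 86 + 100) / 5 = 65.0
Variance = sum((x_i - mean)^2) / n = 580.0
Std = sqrt(580.0) = 24.0832
Z = (x - mean) / std
= (44 - 65.0) / 24.0832
= -21.0 / 24.0832
= -0.87

-0.87


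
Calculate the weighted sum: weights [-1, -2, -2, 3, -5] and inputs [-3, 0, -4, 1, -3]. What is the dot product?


Element-wise products:
-1 * -3 = 3
-2 * 0 = 0
-2 * -4 = 8
3 * 1 = 3
-5 * -3 = 15
Sum = 3 + 0 + 8 + 3 + 15
= 29

29


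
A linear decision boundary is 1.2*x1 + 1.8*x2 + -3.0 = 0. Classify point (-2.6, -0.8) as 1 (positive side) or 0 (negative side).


Compute 1.2 * -2.6 + 1.8 * -0.8 + -3.0
= -3.12 + -1.44 + -3.0
= -7.56
Since -7.56 < 0, the point is on the negative side.

0


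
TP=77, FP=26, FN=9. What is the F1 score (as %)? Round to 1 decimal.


Precision = TP / (TP + FP) = 77 / 103 = 0.7476
Recall = TP / (TP + FN) = 77 / 86 = 0.8953
F1 = 2 * P * R / (P + R)
= 2 * 0.7476 * 0.8953 / (0.7476 + 0.8953)
= 1.3387 / 1.6429
= 0.8148
As percentage: 81.5%

81.5


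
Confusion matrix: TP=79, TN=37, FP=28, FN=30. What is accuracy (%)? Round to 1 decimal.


Accuracy = (TP + TN) / (TP + TN + FP + FN) * 100
= (79 + 37) / (79 + 37 + 28 + 30)
= 116 / 174
= 0.6667
= 66.7%

66.7


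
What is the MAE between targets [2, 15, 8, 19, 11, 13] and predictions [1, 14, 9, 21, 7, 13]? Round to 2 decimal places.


Absolute errors: [1, 1, 1, 2, 4, 0]
Sum of absolute errors = 9
MAE = 9 / 6 = 1.50

1.50


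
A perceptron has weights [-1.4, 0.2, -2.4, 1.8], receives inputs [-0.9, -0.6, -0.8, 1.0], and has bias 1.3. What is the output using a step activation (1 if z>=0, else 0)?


z = w . x + b
= -1.4*-0.9 + 0.2*-0.6 + -2.4*-0.8 + 1.8*1.0 + 1.3
= 1.26 + -0.12 + 1.92 + 1.8 + 1.3
= 4.86 + 1.3
= 6.16
Since z = 6.16 >= 0, output = 1

1


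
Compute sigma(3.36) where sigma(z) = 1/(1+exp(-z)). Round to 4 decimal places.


sigmoid(z) = 1 / (1 + exp(-z))
exp(-(3.36)) = exp(-3.36) = 0.0347
1 + 0.0347 = 1.0347
1 / 1.0347 = 0.9664

0.9664


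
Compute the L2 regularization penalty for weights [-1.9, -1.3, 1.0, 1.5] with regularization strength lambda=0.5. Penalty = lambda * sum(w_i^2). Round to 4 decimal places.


Squaring each weight:
(-1.9)^2 = 3.61
(-1.3)^2 = 1.69
1.0^2 = 1.0
1.5^2 = 2.25
Sum of squares = 8.55
Penalty = 0.5 * 8.55 = 4.2750

4.2750


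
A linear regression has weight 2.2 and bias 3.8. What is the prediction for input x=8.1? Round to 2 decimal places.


y = 2.2 * 8.1 + (3.8)
= 17.82 + (3.8)
= 21.62

21.62


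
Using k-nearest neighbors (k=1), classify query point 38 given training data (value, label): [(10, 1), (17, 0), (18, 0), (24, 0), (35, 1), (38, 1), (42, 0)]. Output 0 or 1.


Distances from query 38:
Point 38 (class 1): distance = 0
K=1 nearest neighbors: classes = [1]
Votes for class 1: 1 / 1
Majority vote => class 1

1


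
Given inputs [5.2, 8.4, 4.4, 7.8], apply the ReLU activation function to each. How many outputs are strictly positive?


ReLU(x) = max(0, x) for each element:
ReLU(5.2) = 5.2
ReLU(8.4) = 8.4
ReLU(4.4) = 4.4
ReLU(7.8) = 7.8
Active neurons (>0): 4

4


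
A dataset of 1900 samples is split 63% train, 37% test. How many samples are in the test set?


Train samples = 1900 * 63% = 1197
Test samples = 1900 - 1197
= 703

703


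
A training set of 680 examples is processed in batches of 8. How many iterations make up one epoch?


Iterations per epoch = dataset_size / batch_size
= 680 / 8
= 85

85


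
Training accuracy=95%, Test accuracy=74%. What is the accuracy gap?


Gap = train_accuracy - test_accuracy
= 95 - 74
= 21%
This large gap strongly indicates overfitting.

21


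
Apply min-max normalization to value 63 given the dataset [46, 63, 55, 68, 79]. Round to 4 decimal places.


Min = 46, Max = 79
Range = 79 - 46 = 33
Scaled = (x - min) / (max - min)
= (63 - 46) / 33
= 17 / 33
= 0.5152

0.5152


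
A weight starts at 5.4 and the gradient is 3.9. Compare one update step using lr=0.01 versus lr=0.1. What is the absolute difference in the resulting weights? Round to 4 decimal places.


With lr=0.01: w_new = 5.4 - 0.01 * 3.9 = 5.361
With lr=0.1: w_new = 5.4 - 0.1 * 3.9 = 5.01
Absolute difference = |5.361 - 5.01|
= 0.3510

0.3510


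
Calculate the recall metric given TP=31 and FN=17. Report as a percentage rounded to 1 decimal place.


Recall = TP / (TP + FN) * 100
= 31 / (31 + 17)
= 31 / 48
= 0.6458
= 64.6%

64.6


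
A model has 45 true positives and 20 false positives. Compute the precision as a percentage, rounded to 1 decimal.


Precision = TP / (TP + FP) * 100
= 45 / (45 + 20)
= 45 / 65
= 0.6923
= 69.2%

69.2


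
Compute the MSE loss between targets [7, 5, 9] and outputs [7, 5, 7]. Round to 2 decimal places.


Differences: [0, 0, 2]
Squared errors: [0, 0, 4]
Sum of squared errors = 4
MSE = 4 / 3 = 1.33

1.33


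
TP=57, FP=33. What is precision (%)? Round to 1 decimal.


Precision = TP / (TP + FP) * 100
= 57 / (57 + 33)
= 57 / 90
= 0.6333
= 63.3%

63.3


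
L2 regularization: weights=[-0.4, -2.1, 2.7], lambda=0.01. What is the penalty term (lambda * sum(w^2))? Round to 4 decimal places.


Squaring each weight:
(-0.4)^2 = 0.16
(-2.1)^2 = 4.41
2.7^2 = 7.29
Sum of squares = 11.86
Penalty = 0.01 * 11.86 = 0.1186

0.1186


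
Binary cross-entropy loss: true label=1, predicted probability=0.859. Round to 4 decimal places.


For y=1: Loss = -log(p)
= -log(0.859)
= -(-0.152)
= 0.1520

0.1520


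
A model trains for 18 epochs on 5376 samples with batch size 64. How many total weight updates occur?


Iterations per epoch = 5376 / 64 = 84
Total updates = iterations_per_epoch * epochs
= 84 * 18
= 1512

1512


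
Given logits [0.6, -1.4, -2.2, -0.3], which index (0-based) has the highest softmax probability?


Softmax is a monotonic transformation, so it preserves the argmax.
We need to find the index of the maximum logit.
Index 0: 0.6
Index 1: -1.4
Index 2: -2.2
Index 3: -0.3
Maximum logit = 0.6 at index 0

0


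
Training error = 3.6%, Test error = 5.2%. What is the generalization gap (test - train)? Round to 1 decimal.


Generalization gap = test_error - train_error
= 5.2 - 3.6
= 1.6%
A small gap suggests good generalization.

1.6


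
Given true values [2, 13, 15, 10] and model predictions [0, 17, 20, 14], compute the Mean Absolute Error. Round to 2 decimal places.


Absolute errors: [2, 4, 5, 4]
Sum of absolute errors = 15
MAE = 15 / 4 = 3.75

3.75


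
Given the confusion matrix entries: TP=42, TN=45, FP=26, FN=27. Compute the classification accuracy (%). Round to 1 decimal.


Accuracy = (TP + TN) / (TP + TN + FP + FN) * 100
= (42 + 45) / (42 + 45 + 26 + 27)
= 87 / 140
= 0.6214
= 62.1%

62.1


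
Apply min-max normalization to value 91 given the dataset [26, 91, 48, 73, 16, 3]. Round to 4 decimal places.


Min = 3, Max = 91
Range = 91 - 3 = 88
Scaled = (x - min) / (max - min)
= (91 - 3) / 88
= 88 / 88
= 1.0000

1.0000


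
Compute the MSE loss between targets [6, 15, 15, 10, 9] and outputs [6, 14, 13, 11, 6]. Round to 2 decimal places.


Differences: [0, 1, 2, -1, 3]
Squared errors: [0, 1, 4, 1, 9]
Sum of squared errors = 15
MSE = 15 / 5 = 3.00

3.00


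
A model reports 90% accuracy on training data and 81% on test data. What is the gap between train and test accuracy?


Gap = train_accuracy - test_accuracy
= 90 - 81
= 9%
This moderate gap may indicate mild overfitting.

9


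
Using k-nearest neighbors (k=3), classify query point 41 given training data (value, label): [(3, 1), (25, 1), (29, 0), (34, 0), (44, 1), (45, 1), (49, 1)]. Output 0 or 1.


Distances from query 41:
Point 44 (class 1): distance = 3
Point 45 (class 1): distance = 4
Point 34 (class 0): distance = 7
K=3 nearest neighbors: classes = [1, 1, 0]
Votes for class 1: 2 / 3
Majority vote => class 1

1


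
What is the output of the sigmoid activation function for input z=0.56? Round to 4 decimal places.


sigmoid(z) = 1 / (1 + exp(-z))
exp(-(0.56)) = exp(-0.56) = 0.5712
1 + 0.5712 = 1.5712
1 / 1.5712 = 0.6365

0.6365


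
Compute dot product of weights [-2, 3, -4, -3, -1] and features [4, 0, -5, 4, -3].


Element-wise products:
-2 * 4 = -8
3 * 0 = 0
-4 * -5 = 20
-3 * 4 = -12
-1 * -3 = 3
Sum = -8 + 0 + 20 + -12 + 3
= 3

3


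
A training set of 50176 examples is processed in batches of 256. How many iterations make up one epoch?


Iterations per epoch = dataset_size / batch_size
= 50176 / 256
= 196

196


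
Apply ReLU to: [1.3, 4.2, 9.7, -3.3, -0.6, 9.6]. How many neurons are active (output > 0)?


ReLU(x) = max(0, x) for each element:
ReLU(1.3) = 1.3
ReLU(4.2) = 4.2
ReLU(9.7) = 9.7
ReLU(-3.3) = 0
ReLU(-0.6) = 0
ReLU(9.6) = 9.6
Active neurons (>0): 4

4


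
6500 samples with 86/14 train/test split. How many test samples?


Train samples = 6500 * 86% = 5590
Test samples = 6500 - 5590
= 910

910


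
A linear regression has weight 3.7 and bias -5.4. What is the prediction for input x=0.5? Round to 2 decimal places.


y = 3.7 * 0.5 + (-5.4)
= 1.85 + (-5.4)
= -3.55

-3.55


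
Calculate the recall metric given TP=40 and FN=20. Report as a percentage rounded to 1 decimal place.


Recall = TP / (TP + FN) * 100
= 40 / (40 + 20)
= 40 / 60
= 0.6667
= 66.7%

66.7


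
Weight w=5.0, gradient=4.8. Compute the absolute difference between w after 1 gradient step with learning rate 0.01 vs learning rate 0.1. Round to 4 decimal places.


With lr=0.01: w_new = 5.0 - 0.01 * 4.8 = 4.952
With lr=0.1: w_new = 5.0 - 0.1 * 4.8 = 4.52
Absolute difference = |4.952 - 4.52|
= 0.4320

0.4320


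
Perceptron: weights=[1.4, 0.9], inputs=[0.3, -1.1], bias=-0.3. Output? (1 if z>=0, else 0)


z = w . x + b
= 1.4*0.3 + 0.9*-1.1 + -0.3
= 0.42 + -0.99 + -0.3
= -0.57 + -0.3
= -0.87
Since z = -0.87 < 0, output = 0

0


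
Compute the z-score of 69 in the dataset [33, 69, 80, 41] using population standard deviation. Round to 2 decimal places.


Mean = (33 + 69 + 80 + 41) / 4 = 55.75
Variance = sum((x_i - mean)^2) / n = 374.6875
Std = sqrt(374.6875) = 19.3568
Z = (x - mean) / std
= (69 - 55.75) / 19.3568
= 13.25 / 19.3568
= 0.68

0.68


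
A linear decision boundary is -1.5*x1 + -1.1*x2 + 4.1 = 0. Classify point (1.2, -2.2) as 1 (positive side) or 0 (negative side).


Compute -1.5 * 1.2 + -1.1 * -2.2 + 4.1
= -1.8 + 2.42 + 4.1
= 4.72
Since 4.72 >= 0, the point is on the positive side.

1


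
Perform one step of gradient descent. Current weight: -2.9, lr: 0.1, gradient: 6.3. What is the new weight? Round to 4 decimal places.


w_new = w_old - lr * gradient
= -2.9 - 0.1 * 6.3
= -2.9 - (0.63)
= -3.5300

-3.5300


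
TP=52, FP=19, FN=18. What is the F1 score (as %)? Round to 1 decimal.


Precision = TP / (TP + FP) = 52 / 71 = 0.7324
Recall = TP / (TP + FN) = 52 / 70 = 0.7429
F1 = 2 * P * R / (P + R)
= 2 * 0.7324 * 0.7429 / (0.7324 + 0.7429)
= 1.0881 / 1.4753
= 0.7376
As percentage: 73.8%

73.8


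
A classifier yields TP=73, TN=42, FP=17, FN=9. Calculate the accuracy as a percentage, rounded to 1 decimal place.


Accuracy = (TP + TN) / (TP + TN + FP + FN) * 100
= (73 + 42) / (73 + 42 + 17 + 9)
= 115 / 141
= 0.8156
= 81.6%

81.6


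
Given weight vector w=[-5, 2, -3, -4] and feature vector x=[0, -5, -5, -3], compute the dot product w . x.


Element-wise products:
-5 * 0 = 0
2 * -5 = -10
-3 * -5 = 15
-4 * -3 = 12
Sum = 0 + -10 + 15 + 12
= 17

17


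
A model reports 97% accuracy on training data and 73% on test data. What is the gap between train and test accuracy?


Gap = train_accuracy - test_accuracy
= 97 - 73
= 24%
This large gap strongly indicates overfitting.

24


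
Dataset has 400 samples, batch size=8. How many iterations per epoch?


Iterations per epoch = dataset_size / batch_size
= 400 / 8
= 50

50


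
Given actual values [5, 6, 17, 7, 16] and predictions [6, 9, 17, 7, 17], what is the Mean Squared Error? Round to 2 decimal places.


Differences: [-1, -3, 0, 0, -1]
Squared errors: [1, 9, 0, 0, 1]
Sum of squared errors = 11
MSE = 11 / 5 = 2.20

2.20


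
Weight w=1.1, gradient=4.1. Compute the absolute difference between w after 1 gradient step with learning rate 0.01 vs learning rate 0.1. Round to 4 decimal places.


With lr=0.01: w_new = 1.1 - 0.01 * 4.1 = 1.059
With lr=0.1: w_new = 1.1 - 0.1 * 4.1 = 0.69
Absolute difference = |1.059 - 0.69|
= 0.3690

0.3690


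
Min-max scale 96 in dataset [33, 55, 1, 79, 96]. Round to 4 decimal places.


Min = 1, Max = 96
Range = 96 - 1 = 95
Scaled = (x - min) / (max - min)
= (96 - 1) / 95
= 95 / 95
= 1.0000

1.0000


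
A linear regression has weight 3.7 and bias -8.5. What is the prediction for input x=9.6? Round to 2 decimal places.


y = 3.7 * 9.6 + (-8.5)
= 35.52 + (-8.5)
= 27.02

27.02


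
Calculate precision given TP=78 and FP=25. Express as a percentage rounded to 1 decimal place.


Precision = TP / (TP + FP) * 100
= 78 / (78 + 25)
= 78 / 103
= 0.7573
= 75.7%

75.7


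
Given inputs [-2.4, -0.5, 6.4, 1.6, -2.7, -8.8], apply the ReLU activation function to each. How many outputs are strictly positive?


ReLU(x) = max(0, x) for each element:
ReLU(-2.4) = 0
ReLU(-0.5) = 0
ReLU(6.4) = 6.4
ReLU(1.6) = 1.6
ReLU(-2.7) = 0
ReLU(-8.8) = 0
Active neurons (>0): 2

2


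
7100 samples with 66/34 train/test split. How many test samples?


Train samples = 7100 * 66% = 4686
Test samples = 7100 - 4686
= 2414

2414


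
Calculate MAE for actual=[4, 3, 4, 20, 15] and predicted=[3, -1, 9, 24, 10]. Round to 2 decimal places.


Absolute errors: [1, 4, 5, 4, 5]
Sum of absolute errors = 19
MAE = 19 / 5 = 3.80

3.80


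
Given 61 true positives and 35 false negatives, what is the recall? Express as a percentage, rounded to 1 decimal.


Recall = TP / (TP + FN) * 100
= 61 / (61 + 35)
= 61 / 96
= 0.6354
= 63.5%

63.5


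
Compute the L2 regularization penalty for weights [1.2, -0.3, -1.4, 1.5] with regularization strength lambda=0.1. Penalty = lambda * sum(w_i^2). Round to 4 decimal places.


Squaring each weight:
1.2^2 = 1.44
(-0.3)^2 = 0.09
(-1.4)^2 = 1.96
1.5^2 = 2.25
Sum of squares = 5.74
Penalty = 0.1 * 5.74 = 0.5740

0.5740


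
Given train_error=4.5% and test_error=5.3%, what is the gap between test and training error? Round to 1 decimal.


Generalization gap = test_error - train_error
= 5.3 - 4.5
= 0.8%
A small gap suggests good generalization.

0.8


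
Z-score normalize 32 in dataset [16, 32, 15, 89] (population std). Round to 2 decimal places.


Mean = (16 + 32 + 15 + 89) / 4 = 38.0
Variance = sum((x_i - mean)^2) / n = 912.5
Std = sqrt(912.5) = 30.2076
Z = (x - mean) / std
= (32 - 38.0) / 30.2076
= -6.0 / 30.2076
= -0.20

-0.20


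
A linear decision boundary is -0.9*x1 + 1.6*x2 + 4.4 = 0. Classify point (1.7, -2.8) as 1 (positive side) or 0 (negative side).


Compute -0.9 * 1.7 + 1.6 * -2.8 + 4.4
= -1.53 + -4.48 + 4.4
= -1.61
Since -1.61 < 0, the point is on the negative side.

0


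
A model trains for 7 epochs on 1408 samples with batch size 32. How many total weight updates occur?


Iterations per epoch = 1408 / 32 = 44
Total updates = iterations_per_epoch * epochs
= 44 * 7
= 308

308


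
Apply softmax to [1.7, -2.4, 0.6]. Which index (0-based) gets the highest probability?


Softmax is a monotonic transformation, so it preserves the argmax.
We need to find the index of the maximum logit.
Index 0: 1.7
Index 1: -2.4
Index 2: 0.6
Maximum logit = 1.7 at index 0

0


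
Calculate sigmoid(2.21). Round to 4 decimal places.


sigmoid(z) = 1 / (1 + exp(-z))
exp(-(2.21)) = exp(-2.21) = 0.1097
1 + 0.1097 = 1.1097
1 / 1.1097 = 0.9011

0.9011


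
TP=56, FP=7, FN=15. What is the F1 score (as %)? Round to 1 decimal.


Precision = TP / (TP + FP) = 56 / 63 = 0.8889
Recall = TP / (TP + FN) = 56 / 71 = 0.7887
F1 = 2 * P * R / (P + R)
= 2 * 0.8889 * 0.7887 / (0.8889 + 0.7887)
= 1.4022 / 1.6776
= 0.8358
As percentage: 83.6%

83.6


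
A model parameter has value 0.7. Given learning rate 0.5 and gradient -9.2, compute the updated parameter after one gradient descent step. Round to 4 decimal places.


w_new = w_old - lr * gradient
= 0.7 - 0.5 * -9.2
= 0.7 - (-4.6)
= 5.3000

5.3000


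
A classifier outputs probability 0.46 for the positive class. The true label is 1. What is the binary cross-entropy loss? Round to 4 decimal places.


For y=1: Loss = -log(p)
= -log(0.46)
= -(-0.7765)
= 0.7765

0.7765


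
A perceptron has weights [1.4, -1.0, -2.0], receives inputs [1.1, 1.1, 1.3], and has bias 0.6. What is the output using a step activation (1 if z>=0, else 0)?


z = w . x + b
= 1.4*1.1 + -1.0*1.1 + -2.0*1.3 + 0.6
= 1.54 + -1.1 + -2.6 + 0.6
= -2.16 + 0.6
= -1.56
Since z = -1.56 < 0, output = 0

0


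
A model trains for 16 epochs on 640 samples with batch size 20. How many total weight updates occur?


Iterations per epoch = 640 / 20 = 32
Total updates = iterations_per_epoch * epochs
= 32 * 16
= 512

512


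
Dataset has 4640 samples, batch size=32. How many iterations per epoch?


Iterations per epoch = dataset_size / batch_size
= 4640 / 32
= 145

145


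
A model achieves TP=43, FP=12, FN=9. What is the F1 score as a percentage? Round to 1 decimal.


Precision = TP / (TP + FP) = 43 / 55 = 0.7818
Recall = TP / (TP + FN) = 43 / 52 = 0.8269
F1 = 2 * P * R / (P + R)
= 2 * 0.7818 * 0.8269 / (0.7818 + 0.8269)
= 1.293 / 1.6087
= 0.8037
As percentage: 80.4%

80.4


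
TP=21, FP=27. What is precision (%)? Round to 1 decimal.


Precision = TP / (TP + FP) * 100
= 21 / (21 + 27)
= 21 / 48
= 0.4375
= 43.8%

43.8


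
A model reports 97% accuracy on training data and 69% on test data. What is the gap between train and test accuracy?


Gap = train_accuracy - test_accuracy
= 97 - 69
= 28%
This large gap strongly indicates overfitting.

28


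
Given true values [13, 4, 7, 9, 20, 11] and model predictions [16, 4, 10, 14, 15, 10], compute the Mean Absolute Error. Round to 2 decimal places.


Absolute errors: [3, 0, 3, 5, 5, 1]
Sum of absolute errors = 17
MAE = 17 / 6 = 2.83

2.83


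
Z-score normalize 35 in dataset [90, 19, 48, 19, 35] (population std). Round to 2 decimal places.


Mean = (90 + 19 + 48 + 19 + 35) / 5 = 42.2
Variance = sum((x_i - mean)^2) / n = 689.36
Std = sqrt(689.36) = 26.2557
Z = (x - mean) / std
= (35 - 42.2) / 26.2557
= -7.2 / 26.2557
= -0.27

-0.27


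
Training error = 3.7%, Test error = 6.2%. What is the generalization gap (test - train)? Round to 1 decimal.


Generalization gap = test_error - train_error
= 6.2 - 3.7
= 2.5%
A moderate gap.

2.5


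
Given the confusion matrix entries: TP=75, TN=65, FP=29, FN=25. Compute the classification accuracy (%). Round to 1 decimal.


Accuracy = (TP + TN) / (TP + TN + FP + FN) * 100
= (75 + 65) / (75 + 65 + 29 + 25)
= 140 / 194
= 0.7216
= 72.2%

72.2


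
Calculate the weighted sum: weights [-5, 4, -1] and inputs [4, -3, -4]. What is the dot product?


Element-wise products:
-5 * 4 = -20
4 * -3 = -12
-1 * -4 = 4
Sum = -20 + -12 + 4
= -28

-28


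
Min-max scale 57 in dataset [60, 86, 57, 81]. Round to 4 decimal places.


Min = 57, Max = 86
Range = 86 - 57 = 29
Scaled = (x - min) / (max - min)
= (57 - 57) / 29
= 0 / 29
= 0.0000

0.0000


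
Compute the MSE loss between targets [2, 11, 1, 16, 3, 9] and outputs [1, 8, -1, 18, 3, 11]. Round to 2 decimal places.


Differences: [1, 3, 2, -2, 0, -2]
Squared errors: [1, 9, 4, 4, 0, 4]
Sum of squared errors = 22
MSE = 22 / 6 = 3.67

3.67


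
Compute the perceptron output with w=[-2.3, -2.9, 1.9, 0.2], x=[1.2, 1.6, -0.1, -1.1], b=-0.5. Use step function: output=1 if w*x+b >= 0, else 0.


z = w . x + b
= -2.3*1.2 + -2.9*1.6 + 1.9*-0.1 + 0.2*-1.1 + -0.5
= -2.76 + -4.64 + -0.19 + -0.22 + -0.5
= -7.81 + -0.5
= -8.31
Since z = -8.31 < 0, output = 0

0


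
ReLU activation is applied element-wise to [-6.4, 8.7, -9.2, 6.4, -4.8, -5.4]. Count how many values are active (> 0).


ReLU(x) = max(0, x) for each element:
ReLU(-6.4) = 0
ReLU(8.7) = 8.7
ReLU(-9.2) = 0
ReLU(6.4) = 6.4
ReLU(-4.8) = 0
ReLU(-5.4) = 0
Active neurons (>0): 2

2


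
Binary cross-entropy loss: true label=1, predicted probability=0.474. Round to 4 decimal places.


For y=1: Loss = -log(p)
= -log(0.474)
= -(-0.7465)
= 0.7465

0.7465


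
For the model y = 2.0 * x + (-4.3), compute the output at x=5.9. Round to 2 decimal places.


y = 2.0 * 5.9 + (-4.3)
= 11.8 + (-4.3)
= 7.50

7.50


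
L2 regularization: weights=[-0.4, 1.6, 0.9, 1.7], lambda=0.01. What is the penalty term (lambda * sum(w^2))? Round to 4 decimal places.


Squaring each weight:
(-0.4)^2 = 0.16
1.6^2 = 2.56
0.9^2 = 0.81
1.7^2 = 2.89
Sum of squares = 6.42
Penalty = 0.01 * 6.42 = 0.0642

0.0642


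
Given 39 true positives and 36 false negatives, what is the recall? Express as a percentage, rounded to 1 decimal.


Recall = TP / (TP + FN) * 100
= 39 / (39 + 36)
= 39 / 75
= 0.52
= 52.0%

52.0


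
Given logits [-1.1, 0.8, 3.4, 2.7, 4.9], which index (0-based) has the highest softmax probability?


Softmax is a monotonic transformation, so it preserves the argmax.
We need to find the index of the maximum logit.
Index 0: -1.1
Index 1: 0.8
Index 2: 3.4
Index 3: 2.7
Index 4: 4.9
Maximum logit = 4.9 at index 4

4


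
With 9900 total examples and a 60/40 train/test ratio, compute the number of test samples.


Train samples = 9900 * 60% = 5940
Test samples = 9900 - 5940
= 3960

3960


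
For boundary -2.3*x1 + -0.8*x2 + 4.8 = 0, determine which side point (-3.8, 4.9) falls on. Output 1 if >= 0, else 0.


Compute -2.3 * -3.8 + -0.8 * 4.9 + 4.8
= 8.74 + -3.92 + 4.8
= 9.62
Since 9.62 >= 0, the point is on the positive side.

1


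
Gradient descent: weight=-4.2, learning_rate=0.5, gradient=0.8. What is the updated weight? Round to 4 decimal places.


w_new = w_old - lr * gradient
= -4.2 - 0.5 * 0.8
= -4.2 - (0.4)
= -4.6000

-4.6000


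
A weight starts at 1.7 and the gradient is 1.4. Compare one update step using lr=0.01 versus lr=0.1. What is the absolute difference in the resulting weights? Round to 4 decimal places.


With lr=0.01: w_new = 1.7 - 0.01 * 1.4 = 1.686
With lr=0.1: w_new = 1.7 - 0.1 * 1.4 = 1.56
Absolute difference = |1.686 - 1.56|
= 0.1260

0.1260


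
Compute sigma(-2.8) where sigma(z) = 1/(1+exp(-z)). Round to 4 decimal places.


sigmoid(z) = 1 / (1 + exp(-z))
exp(-(-2.8)) = exp(2.8) = 16.4446
1 + 16.4446 = 17.4446
1 / 17.4446 = 0.0573

0.0573


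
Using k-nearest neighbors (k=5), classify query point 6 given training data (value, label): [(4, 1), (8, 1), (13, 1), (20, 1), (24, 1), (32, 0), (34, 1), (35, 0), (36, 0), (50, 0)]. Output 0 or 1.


Distances from query 6:
Point 4 (class 1): distance = 2
Point 8 (class 1): distance = 2
Point 13 (class 1): distance = 7
Point 20 (class 1): distance = 14
Point 24 (class 1): distance = 18
K=5 nearest neighbors: classes = [1, 1, 1, 1, 1]
Votes for class 1: 5 / 5
Majority vote => class 1

1


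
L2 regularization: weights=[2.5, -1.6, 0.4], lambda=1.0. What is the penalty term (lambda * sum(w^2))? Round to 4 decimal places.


Squaring each weight:
2.5^2 = 6.25
(-1.6)^2 = 2.56
0.4^2 = 0.16
Sum of squares = 8.97
Penalty = 1.0 * 8.97 = 8.9700

8.9700


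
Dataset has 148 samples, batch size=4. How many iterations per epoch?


Iterations per epoch = dataset_size / batch_size
= 148 / 4
= 37

37


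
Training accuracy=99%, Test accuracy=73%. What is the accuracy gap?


Gap = train_accuracy - test_accuracy
= 99 - 73
= 26%
This large gap strongly indicates overfitting.

26


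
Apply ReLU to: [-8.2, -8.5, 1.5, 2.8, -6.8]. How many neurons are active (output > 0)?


ReLU(x) = max(0, x) for each element:
ReLU(-8.2) = 0
ReLU(-8.5) = 0
ReLU(1.5) = 1.5
ReLU(2.8) = 2.8
ReLU(-6.8) = 0
Active neurons (>0): 2

2


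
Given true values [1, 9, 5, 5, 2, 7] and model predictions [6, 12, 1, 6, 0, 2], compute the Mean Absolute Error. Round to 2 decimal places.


Absolute errors: [5, 3, 4, 1, 2, 5]
Sum of absolute errors = 20
MAE = 20 / 6 = 3.33

3.33


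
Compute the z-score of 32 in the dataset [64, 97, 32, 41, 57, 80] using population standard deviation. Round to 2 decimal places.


Mean = (64 + 97 + 32 + 41 + 57 + 80) / 6 = 61.8333
Variance = sum((x_i - mean)^2) / n = 486.4722
Std = sqrt(486.4722) = 22.0561
Z = (x - mean) / std
= (32 - 61.8333) / 22.0561
= -29.8333 / 22.0561
= -1.35

-1.35


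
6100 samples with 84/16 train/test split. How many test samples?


Train samples = 6100 * 84% = 5124
Test samples = 6100 - 5124
= 976

976


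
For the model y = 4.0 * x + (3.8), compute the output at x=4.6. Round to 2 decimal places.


y = 4.0 * 4.6 + (3.8)
= 18.4 + (3.8)
= 22.20

22.20


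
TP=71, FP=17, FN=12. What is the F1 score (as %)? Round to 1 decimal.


Precision = TP / (TP + FP) = 71 / 88 = 0.8068
Recall = TP / (TP + FN) = 71 / 83 = 0.8554
F1 = 2 * P * R / (P + R)
= 2 * 0.8068 * 0.8554 / (0.8068 + 0.8554)
= 1.3803 / 1.6622
= 0.8304
As percentage: 83.0%

83.0


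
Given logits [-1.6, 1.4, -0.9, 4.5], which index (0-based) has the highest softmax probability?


Softmax is a monotonic transformation, so it preserves the argmax.
We need to find the index of the maximum logit.
Index 0: -1.6
Index 1: 1.4
Index 2: -0.9
Index 3: 4.5
Maximum logit = 4.5 at index 3

3


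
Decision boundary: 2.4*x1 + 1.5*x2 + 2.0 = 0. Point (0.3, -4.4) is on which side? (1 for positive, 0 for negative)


Compute 2.4 * 0.3 + 1.5 * -4.4 + 2.0
= 0.72 + -6.6 + 2.0
= -3.88
Since -3.88 < 0, the point is on the negative side.

0


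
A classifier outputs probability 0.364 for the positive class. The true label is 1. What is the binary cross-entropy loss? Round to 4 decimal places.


For y=1: Loss = -log(p)
= -log(0.364)
= -(-1.0106)
= 1.0106

1.0106


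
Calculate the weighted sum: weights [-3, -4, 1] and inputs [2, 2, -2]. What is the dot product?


Element-wise products:
-3 * 2 = -6
-4 * 2 = -8
1 * -2 = -2
Sum = -6 + -8 + -2
= -16

-16


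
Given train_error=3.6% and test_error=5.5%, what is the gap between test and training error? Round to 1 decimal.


Generalization gap = test_error - train_error
= 5.5 - 3.6
= 1.9%
A small gap suggests good generalization.

1.9


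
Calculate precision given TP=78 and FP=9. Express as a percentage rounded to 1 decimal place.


Precision = TP / (TP + FP) * 100
= 78 / (78 + 9)
= 78 / 87
= 0.8966
= 89.7%

89.7


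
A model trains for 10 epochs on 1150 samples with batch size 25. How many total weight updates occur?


Iterations per epoch = 1150 / 25 = 46
Total updates = iterations_per_epoch * epochs
= 46 * 10
= 460

460


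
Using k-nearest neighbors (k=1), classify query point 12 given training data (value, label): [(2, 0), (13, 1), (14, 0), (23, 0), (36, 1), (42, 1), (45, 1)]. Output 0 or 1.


Distances from query 12:
Point 13 (class 1): distance = 1
K=1 nearest neighbors: classes = [1]
Votes for class 1: 1 / 1
Majority vote => class 1

1


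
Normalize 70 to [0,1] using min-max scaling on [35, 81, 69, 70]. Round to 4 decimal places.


Min = 35, Max = 81
Range = 81 - 35 = 46
Scaled = (x - min) / (max - min)
= (70 - 35) / 46
= 35 / 46
= 0.7609

0.7609


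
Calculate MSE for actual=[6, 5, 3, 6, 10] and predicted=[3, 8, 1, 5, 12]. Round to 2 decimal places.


Differences: [3, -3, 2, 1, -2]
Squared errors: [9, 9, 4, 1, 4]
Sum of squared errors = 27
MSE = 27 / 5 = 5.40

5.40


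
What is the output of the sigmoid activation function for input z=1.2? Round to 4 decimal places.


sigmoid(z) = 1 / (1 + exp(-z))
exp(-(1.2)) = exp(-1.2) = 0.3012
1 + 0.3012 = 1.3012
1 / 1.3012 = 0.7685

0.7685


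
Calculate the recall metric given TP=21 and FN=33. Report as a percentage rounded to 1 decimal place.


Recall = TP / (TP + FN) * 100
= 21 / (21 + 33)
= 21 / 54
= 0.3889
= 38.9%

38.9


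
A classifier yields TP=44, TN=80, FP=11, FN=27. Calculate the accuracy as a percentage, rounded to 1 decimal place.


Accuracy = (TP + TN) / (TP + TN + FP + FN) * 100
= (44 + 80) / (44 + 80 + 11 + 27)
= 124 / 162
= 0.7654
= 76.5%

76.5


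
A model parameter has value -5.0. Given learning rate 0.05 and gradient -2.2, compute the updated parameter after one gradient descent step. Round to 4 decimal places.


w_new = w_old - lr * gradient
= -5.0 - 0.05 * -2.2
= -5.0 - (-0.11)
= -4.8900

-4.8900


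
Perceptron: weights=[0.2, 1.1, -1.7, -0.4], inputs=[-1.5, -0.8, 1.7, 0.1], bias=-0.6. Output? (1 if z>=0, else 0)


z = w . x + b
= 0.2*-1.5 + 1.1*-0.8 + -1.7*1.7 + -0.4*0.1 + -0.6
= -0.3 + -0.88 + -2.89 + -0.04 + -0.6
= -4.11 + -0.6
= -4.71
Since z = -4.71 < 0, output = 0

0


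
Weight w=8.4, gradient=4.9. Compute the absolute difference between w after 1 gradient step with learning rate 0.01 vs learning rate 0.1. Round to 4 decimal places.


With lr=0.01: w_new = 8.4 - 0.01 * 4.9 = 8.351
With lr=0.1: w_new = 8.4 - 0.1 * 4.9 = 7.91
Absolute difference = |8.351 - 7.91|
= 0.4410

0.4410


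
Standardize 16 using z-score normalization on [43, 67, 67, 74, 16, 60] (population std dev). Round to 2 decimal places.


Mean = (43 + 67 + 67 + 74 + 16 + 60) / 6 = 54.5
Variance = sum((x_i - mean)^2) / n = 389.5833
Std = sqrt(389.5833) = 19.7379
Z = (x - mean) / std
= (16 - 54.5) / 19.7379
= -38.5 / 19.7379
= -1.95

-1.95


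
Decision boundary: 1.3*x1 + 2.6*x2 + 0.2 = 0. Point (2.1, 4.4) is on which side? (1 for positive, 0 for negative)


Compute 1.3 * 2.1 + 2.6 * 4.4 + 0.2
= 2.73 + 11.44 + 0.2
= 14.37
Since 14.37 >= 0, the point is on the positive side.

1


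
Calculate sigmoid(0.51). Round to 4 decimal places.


sigmoid(z) = 1 / (1 + exp(-z))
exp(-(0.51)) = exp(-0.51) = 0.6005
1 + 0.6005 = 1.6005
1 / 1.6005 = 0.6248

0.6248


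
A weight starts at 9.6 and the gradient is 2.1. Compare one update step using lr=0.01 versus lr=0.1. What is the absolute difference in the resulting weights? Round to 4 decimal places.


With lr=0.01: w_new = 9.6 - 0.01 * 2.1 = 9.579
With lr=0.1: w_new = 9.6 - 0.1 * 2.1 = 9.39
Absolute difference = |9.579 - 9.39|
= 0.1890

0.1890


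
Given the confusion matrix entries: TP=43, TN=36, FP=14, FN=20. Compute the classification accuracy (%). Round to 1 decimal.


Accuracy = (TP + TN) / (TP + TN + FP + FN) * 100
= (43 + 36) / (43 + 36 + 14 + 20)
= 79 / 113
= 0.6991
= 69.9%

69.9


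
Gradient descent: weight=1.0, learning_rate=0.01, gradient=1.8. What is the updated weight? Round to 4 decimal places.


w_new = w_old - lr * gradient
= 1.0 - 0.01 * 1.8
= 1.0 - (0.018)
= 0.9820

0.9820


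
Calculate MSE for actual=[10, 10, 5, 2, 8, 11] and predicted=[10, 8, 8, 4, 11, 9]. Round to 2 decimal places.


Differences: [0, 2, -3, -2, -3, 2]
Squared errors: [0, 4, 9, 4, 9, 4]
Sum of squared errors = 30
MSE = 30 / 6 = 5.00

5.00


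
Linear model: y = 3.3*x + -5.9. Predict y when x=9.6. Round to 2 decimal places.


y = 3.3 * 9.6 + (-5.9)
= 31.68 + (-5.9)
= 25.78

25.78


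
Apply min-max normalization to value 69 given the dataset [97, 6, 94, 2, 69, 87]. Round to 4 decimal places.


Min = 2, Max = 97
Range = 97 - 2 = 95
Scaled = (x - min) / (max - min)
= (69 - 2) / 95
= 67 / 95
= 0.7053

0.7053


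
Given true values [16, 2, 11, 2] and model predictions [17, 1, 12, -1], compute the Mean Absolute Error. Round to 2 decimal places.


Absolute errors: [1, 1, 1, 3]
Sum of absolute errors = 6
MAE = 6 / 4 = 1.50

1.50


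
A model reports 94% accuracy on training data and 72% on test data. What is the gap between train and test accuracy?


Gap = train_accuracy - test_accuracy
= 94 - 72
= 22%
This large gap strongly indicates overfitting.

22


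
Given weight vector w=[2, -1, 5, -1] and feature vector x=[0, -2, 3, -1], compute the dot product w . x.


Element-wise products:
2 * 0 = 0
-1 * -2 = 2
5 * 3 = 15
-1 * -1 = 1
Sum = 0 + 2 + 15 + 1
= 18

18


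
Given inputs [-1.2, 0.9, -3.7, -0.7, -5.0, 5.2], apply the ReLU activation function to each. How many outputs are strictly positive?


ReLU(x) = max(0, x) for each element:
ReLU(-1.2) = 0
ReLU(0.9) = 0.9
ReLU(-3.7) = 0
ReLU(-0.7) = 0
ReLU(-5.0) = 0
ReLU(5.2) = 5.2
Active neurons (>0): 2

2


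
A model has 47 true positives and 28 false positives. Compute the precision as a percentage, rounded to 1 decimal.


Precision = TP / (TP + FP) * 100
= 47 / (47 + 28)
= 47 / 75
= 0.6267
= 62.7%

62.7


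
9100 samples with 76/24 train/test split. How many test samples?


Train samples = 9100 * 76% = 6916
Test samples = 9100 - 6916
= 2184

2184


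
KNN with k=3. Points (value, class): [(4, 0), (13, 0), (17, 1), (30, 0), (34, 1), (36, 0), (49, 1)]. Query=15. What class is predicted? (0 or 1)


Distances from query 15:
Point 13 (class 0): distance = 2
Point 17 (class 1): distance = 2
Point 4 (class 0): distance = 11
K=3 nearest neighbors: classes = [0, 1, 0]
Votes for class 1: 1 / 3
Majority vote => class 0

0


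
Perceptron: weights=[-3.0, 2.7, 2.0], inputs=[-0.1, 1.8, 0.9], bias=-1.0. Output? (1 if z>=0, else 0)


z = w . x + b
= -3.0*-0.1 + 2.7*1.8 + 2.0*0.9 + -1.0
= 0.3 + 4.86 + 1.8 + -1.0
= 6.96 + -1.0
= 5.96
Since z = 5.96 >= 0, output = 1

1


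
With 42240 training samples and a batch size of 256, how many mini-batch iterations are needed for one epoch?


Iterations per epoch = dataset_size / batch_size
= 42240 / 256
= 165

165


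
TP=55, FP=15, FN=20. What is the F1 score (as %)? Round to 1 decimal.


Precision = TP / (TP + FP) = 55 / 70 = 0.7857
Recall = TP / (TP + FN) = 55 / 75 = 0.7333
F1 = 2 * P * R / (P + R)
= 2 * 0.7857 * 0.7333 / (0.7857 + 0.7333)
= 1.1524 / 1.519
= 0.7586
As percentage: 75.9%

75.9


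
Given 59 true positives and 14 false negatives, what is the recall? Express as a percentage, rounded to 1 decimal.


Recall = TP / (TP + FN) * 100
= 59 / (59 + 14)
= 59 / 73
= 0.8082
= 80.8%

80.8


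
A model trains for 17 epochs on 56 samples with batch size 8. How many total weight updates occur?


Iterations per epoch = 56 / 8 = 7
Total updates = iterations_per_epoch * epochs
= 7 * 17
= 119

119


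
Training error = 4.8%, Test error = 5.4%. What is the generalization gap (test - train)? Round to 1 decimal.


Generalization gap = test_error - train_error
= 5.4 - 4.8
= 0.6%
A small gap suggests good generalization.

0.6


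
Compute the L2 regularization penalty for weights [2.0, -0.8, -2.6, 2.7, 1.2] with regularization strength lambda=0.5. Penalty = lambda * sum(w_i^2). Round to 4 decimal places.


Squaring each weight:
2.0^2 = 4.0
(-0.8)^2 = 0.64
(-2.6)^2 = 6.76
2.7^2 = 7.29
1.2^2 = 1.44
Sum of squares = 20.13
Penalty = 0.5 * 20.13 = 10.0650

10.0650


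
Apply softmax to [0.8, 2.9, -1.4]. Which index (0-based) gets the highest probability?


Softmax is a monotonic transformation, so it preserves the argmax.
We need to find the index of the maximum logit.
Index 0: 0.8
Index 1: 2.9
Index 2: -1.4
Maximum logit = 2.9 at index 1

1


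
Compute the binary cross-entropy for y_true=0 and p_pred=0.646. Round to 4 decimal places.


For y=0: Loss = -log(1-p)
= -log(1 - 0.646)
= -log(0.354)
= -(-1.0385)
= 1.0385

1.0385


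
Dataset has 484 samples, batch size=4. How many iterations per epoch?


Iterations per epoch = dataset_size / batch_size
= 484 / 4
= 121

121


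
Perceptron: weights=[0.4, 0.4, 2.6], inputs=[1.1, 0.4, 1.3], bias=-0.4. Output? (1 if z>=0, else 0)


z = w . x + b
= 0.4*1.1 + 0.4*0.4 + 2.6*1.3 + -0.4
= 0.44 + 0.16 + 3.38 + -0.4
= 3.98 + -0.4
= 3.58
Since z = 3.58 >= 0, output = 1

1


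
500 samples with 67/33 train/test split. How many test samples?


Train samples = 500 * 67% = 335
Test samples = 500 - 335
= 165

165


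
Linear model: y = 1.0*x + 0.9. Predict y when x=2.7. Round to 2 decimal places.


y = 1.0 * 2.7 + (0.9)
= 2.7 + (0.9)
= 3.60

3.60


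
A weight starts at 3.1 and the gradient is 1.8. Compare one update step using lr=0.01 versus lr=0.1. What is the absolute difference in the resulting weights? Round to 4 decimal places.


With lr=0.01: w_new = 3.1 - 0.01 * 1.8 = 3.082
With lr=0.1: w_new = 3.1 - 0.1 * 1.8 = 2.92
Absolute difference = |3.082 - 2.92|
= 0.1620

0.1620


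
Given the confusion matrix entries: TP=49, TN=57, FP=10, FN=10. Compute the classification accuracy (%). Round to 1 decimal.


Accuracy = (TP + TN) / (TP + TN + FP + FN) * 100
= (49 + 57) / (49 + 57 + 10 + 10)
= 106 / 126
= 0.8413
= 84.1%

84.1


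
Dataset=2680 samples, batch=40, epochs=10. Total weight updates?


Iterations per epoch = 2680 / 40 = 67
Total updates = iterations_per_epoch * epochs
= 67 * 10
= 670

670


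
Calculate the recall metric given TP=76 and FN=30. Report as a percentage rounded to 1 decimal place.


Recall = TP / (TP + FN) * 100
= 76 / (76 + 30)
= 76 / 106
= 0.717
= 71.7%

71.7


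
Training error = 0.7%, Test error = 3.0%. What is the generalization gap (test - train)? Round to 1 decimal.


Generalization gap = test_error - train_error
= 3.0 - 0.7
= 2.3%
A moderate gap.

2.3
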